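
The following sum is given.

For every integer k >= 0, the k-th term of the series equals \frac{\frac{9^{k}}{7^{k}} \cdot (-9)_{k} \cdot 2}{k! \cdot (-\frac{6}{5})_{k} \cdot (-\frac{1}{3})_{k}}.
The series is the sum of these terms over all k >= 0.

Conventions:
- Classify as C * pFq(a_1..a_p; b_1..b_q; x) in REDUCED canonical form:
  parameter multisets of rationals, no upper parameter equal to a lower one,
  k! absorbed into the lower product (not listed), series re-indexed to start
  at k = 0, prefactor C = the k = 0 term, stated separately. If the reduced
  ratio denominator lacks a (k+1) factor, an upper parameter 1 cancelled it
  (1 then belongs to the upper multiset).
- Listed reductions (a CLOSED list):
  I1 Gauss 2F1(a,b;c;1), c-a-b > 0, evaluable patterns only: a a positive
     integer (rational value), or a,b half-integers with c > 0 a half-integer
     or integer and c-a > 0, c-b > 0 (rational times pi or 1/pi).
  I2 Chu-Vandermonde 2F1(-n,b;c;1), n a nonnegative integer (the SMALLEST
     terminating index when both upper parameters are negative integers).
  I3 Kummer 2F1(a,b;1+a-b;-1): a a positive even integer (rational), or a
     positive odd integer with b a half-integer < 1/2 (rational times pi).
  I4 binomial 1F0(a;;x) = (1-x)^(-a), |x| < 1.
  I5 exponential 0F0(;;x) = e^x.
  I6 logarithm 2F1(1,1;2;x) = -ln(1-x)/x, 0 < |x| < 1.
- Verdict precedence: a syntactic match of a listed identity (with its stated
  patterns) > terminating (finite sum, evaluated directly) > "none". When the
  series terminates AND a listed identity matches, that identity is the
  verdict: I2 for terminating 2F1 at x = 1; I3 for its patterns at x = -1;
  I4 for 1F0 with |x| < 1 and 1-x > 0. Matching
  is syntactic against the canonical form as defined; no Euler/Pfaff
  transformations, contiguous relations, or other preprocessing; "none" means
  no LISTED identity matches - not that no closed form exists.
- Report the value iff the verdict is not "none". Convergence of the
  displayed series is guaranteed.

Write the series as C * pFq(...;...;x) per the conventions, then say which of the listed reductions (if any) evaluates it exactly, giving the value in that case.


Reduced: x = \frac{9}{7}, 1F2, upper = {-9}, lower = {-\frac{6}{5}, -\frac{1}{3}}, C = 2. Verdict: terminating (-9 upstairs). 10 nonzero terms in all; added directly. Its exact value is \frac{1248958431873641073219373}{1305173785097502408704}.

Key step: x = \frac{9}{7} and the two geometric factors (C = 2) combine into one argument.
Step ratio: r(k) = \frac{9}{7} * (k-9) / [(k-\frac{6}{5}) (k-\frac{1}{3}) (k+1)] - rational in k, leading ratio \frac{9}{7}; with t_0 = 2, classification follows.


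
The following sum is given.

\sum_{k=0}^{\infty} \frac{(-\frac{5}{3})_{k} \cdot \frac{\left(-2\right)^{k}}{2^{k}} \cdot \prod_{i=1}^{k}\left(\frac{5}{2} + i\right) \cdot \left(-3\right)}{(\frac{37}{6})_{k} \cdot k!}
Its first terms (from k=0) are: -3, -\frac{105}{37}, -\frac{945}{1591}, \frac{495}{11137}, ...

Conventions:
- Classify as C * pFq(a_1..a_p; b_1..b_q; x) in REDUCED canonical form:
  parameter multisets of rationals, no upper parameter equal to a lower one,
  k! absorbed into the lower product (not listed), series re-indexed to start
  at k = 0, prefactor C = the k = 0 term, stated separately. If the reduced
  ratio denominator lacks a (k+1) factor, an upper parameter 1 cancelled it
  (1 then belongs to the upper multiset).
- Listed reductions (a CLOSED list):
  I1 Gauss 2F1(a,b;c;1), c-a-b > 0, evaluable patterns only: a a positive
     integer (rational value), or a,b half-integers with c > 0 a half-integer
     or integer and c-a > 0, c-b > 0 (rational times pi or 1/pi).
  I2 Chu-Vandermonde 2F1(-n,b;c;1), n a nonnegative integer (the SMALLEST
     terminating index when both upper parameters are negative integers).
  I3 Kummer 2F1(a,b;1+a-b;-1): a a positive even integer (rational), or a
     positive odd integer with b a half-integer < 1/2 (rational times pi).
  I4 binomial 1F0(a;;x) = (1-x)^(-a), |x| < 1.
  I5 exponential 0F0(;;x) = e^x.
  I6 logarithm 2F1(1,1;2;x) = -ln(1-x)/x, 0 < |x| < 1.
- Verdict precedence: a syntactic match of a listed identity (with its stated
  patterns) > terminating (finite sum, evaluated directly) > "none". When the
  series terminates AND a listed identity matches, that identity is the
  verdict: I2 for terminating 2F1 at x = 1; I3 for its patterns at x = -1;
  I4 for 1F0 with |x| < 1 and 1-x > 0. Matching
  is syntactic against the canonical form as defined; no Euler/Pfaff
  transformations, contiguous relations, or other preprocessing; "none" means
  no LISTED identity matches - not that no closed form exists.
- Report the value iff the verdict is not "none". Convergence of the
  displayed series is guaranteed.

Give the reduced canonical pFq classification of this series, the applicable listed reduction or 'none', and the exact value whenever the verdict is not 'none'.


Prefactor -3, argument -1: 2F1 with upper {-\frac{5}{3}, \frac{7}{2}} over lower {\frac{37}{6}}. Verdict: none here - no I1-I6 shape fits x = -1 with lower {\frac{37}{6}}.

Key step: x = -1 and the running product (C = -3) telescopes to a rising factorial.
Step ratio: r(k) = -1 * (k-\frac{5}{3}) (k+\frac{7}{2}) / [(k+\frac{37}{6}) (k+1)] - poly over poly, x = -1 from leading terms; C = -3 at k = 0.


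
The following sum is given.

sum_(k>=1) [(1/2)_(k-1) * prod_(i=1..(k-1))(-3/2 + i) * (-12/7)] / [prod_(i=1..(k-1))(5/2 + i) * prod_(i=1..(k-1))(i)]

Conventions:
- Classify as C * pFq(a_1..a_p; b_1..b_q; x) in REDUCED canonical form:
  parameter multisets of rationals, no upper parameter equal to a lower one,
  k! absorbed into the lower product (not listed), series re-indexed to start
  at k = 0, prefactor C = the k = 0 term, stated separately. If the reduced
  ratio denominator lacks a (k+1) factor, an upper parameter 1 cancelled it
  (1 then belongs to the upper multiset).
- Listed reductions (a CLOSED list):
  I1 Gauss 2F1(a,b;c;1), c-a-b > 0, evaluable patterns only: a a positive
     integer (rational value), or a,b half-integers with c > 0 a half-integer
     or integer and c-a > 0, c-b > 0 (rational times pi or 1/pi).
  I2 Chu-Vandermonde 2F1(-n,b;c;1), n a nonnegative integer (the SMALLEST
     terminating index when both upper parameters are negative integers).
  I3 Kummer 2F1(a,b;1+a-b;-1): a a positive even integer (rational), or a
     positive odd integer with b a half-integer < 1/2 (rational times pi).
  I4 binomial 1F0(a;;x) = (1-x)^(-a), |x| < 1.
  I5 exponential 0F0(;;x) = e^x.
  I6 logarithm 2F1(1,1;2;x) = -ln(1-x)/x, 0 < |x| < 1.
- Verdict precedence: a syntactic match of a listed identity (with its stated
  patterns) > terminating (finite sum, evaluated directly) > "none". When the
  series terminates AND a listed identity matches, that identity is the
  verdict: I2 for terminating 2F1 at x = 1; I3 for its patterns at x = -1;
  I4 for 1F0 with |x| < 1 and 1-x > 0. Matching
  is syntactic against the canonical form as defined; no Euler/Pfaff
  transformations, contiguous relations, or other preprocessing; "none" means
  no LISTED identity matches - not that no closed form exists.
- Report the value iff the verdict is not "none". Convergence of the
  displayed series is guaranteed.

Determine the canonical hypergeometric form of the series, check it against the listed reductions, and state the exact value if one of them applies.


Reduced: x = 1, 2F1, upper = {-1/2, 1/2}, lower = {7/2}, C = -12/7. Verdict (x = 1): the half-integer Gauss pattern (I1) applies (x = 1; upper {-1/2, 1/2} half-integers, c = 7/2 in the evaluable pattern). Hence: (-225/448) * pi.

Key step: x = 1 and the running product (prefactor -12/7) telescopes to a rising factorial.
Term ratio: r(k) = 1 * (k-1/2) (k+1/2) / [(k+7/2) (k+1)] ; factor over Q: parameters, x = 1, and C = -12/7.


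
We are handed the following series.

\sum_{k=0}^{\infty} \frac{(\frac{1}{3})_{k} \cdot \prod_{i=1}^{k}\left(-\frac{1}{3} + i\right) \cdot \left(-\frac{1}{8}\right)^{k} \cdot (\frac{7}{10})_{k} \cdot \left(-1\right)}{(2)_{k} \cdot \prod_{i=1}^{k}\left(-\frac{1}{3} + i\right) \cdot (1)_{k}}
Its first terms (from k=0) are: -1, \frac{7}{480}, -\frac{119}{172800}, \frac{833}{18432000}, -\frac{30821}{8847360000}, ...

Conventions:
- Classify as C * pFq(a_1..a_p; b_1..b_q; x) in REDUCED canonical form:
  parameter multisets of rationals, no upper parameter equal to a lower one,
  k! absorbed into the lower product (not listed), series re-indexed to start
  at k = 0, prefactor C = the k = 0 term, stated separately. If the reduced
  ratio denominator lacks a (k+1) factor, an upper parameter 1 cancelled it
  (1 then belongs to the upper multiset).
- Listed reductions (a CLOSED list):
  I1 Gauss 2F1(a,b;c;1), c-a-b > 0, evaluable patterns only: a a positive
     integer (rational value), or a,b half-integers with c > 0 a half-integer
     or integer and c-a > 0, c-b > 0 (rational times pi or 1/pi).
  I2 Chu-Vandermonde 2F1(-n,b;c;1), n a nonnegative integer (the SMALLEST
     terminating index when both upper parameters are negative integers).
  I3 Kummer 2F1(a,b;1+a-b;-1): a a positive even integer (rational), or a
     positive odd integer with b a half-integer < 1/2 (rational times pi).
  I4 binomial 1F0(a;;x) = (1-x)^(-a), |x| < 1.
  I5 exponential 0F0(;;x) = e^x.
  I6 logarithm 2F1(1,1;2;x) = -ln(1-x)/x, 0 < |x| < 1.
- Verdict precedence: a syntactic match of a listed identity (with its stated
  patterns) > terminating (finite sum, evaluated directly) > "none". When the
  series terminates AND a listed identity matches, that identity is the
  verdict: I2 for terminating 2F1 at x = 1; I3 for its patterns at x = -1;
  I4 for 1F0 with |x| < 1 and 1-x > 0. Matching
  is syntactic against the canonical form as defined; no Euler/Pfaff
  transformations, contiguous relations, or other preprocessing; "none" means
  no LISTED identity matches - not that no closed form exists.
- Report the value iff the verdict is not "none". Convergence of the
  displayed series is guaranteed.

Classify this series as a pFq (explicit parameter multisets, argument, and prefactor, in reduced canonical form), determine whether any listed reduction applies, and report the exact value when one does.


x = -\frac{1}{8} here; the reduced form reads 2F1, upper {\frac{1}{3}, \frac{7}{10}}, lower {2}, C = -1. Verdict: none - this 2F1 at x = -\frac{1}{8} matches no listed pattern, and upper {\frac{1}{3}, \frac{7}{10}} holds no stopper.

First insight: from the first term -1: (1)_k (C = -1, x = -1/8) is k! itself.
Step ratio: r(k) = -\frac{1}{8} * (k+\frac{1}{3}) (k+\frac{7}{10}) / [(k+2) (k+1)] - rational; roots negated = parameters, x = -\frac{1}{8}, C = -1.


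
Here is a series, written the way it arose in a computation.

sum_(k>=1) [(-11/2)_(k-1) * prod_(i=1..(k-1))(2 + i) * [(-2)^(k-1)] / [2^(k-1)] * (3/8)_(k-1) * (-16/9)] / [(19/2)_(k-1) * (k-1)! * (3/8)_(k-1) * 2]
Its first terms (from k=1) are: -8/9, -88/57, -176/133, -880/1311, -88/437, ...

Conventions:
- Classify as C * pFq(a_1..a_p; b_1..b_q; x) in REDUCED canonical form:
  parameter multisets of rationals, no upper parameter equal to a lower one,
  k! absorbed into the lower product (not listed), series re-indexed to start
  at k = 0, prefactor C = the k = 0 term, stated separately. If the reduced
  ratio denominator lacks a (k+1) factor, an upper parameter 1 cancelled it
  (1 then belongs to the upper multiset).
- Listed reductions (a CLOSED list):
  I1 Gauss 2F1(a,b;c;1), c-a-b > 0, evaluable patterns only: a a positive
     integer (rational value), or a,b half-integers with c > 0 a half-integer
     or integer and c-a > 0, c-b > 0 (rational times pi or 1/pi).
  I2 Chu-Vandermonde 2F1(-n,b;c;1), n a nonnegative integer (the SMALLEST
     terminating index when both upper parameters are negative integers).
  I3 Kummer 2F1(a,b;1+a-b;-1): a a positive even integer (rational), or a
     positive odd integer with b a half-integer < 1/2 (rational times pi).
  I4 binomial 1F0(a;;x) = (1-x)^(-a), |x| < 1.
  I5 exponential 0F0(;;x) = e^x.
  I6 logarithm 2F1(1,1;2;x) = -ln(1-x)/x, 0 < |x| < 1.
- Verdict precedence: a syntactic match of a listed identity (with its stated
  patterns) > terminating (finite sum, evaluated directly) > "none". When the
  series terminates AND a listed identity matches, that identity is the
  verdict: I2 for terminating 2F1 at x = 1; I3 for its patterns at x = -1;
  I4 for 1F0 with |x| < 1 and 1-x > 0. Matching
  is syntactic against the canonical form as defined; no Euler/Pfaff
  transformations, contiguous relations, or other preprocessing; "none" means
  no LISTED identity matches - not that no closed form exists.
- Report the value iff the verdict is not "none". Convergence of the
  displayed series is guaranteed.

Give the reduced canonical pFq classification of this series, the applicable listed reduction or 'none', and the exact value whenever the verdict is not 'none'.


The series (x = -1) is 2F1: upper {-11/2, 3}, lower {19/2}, prefactor -8/9. Verdict: this is Kummer's theorem (I3) (x = -1; c = 19/2 equals 1+a-b for upper {-11/2, 3}: listed pattern). Its exact value is (-12155/8192) * pi.

Structural cue: t_0 = -8/9 here, and the two k-th powers (C = -8/9, x = -1) combine into one argument.
Term ratio: r(k) = (-1) * (k-11/2) (k+3) / [(k+19/2) (k+1)] - poly over poly, x = (-1) from leading terms; C = -8/9 at k = 0.


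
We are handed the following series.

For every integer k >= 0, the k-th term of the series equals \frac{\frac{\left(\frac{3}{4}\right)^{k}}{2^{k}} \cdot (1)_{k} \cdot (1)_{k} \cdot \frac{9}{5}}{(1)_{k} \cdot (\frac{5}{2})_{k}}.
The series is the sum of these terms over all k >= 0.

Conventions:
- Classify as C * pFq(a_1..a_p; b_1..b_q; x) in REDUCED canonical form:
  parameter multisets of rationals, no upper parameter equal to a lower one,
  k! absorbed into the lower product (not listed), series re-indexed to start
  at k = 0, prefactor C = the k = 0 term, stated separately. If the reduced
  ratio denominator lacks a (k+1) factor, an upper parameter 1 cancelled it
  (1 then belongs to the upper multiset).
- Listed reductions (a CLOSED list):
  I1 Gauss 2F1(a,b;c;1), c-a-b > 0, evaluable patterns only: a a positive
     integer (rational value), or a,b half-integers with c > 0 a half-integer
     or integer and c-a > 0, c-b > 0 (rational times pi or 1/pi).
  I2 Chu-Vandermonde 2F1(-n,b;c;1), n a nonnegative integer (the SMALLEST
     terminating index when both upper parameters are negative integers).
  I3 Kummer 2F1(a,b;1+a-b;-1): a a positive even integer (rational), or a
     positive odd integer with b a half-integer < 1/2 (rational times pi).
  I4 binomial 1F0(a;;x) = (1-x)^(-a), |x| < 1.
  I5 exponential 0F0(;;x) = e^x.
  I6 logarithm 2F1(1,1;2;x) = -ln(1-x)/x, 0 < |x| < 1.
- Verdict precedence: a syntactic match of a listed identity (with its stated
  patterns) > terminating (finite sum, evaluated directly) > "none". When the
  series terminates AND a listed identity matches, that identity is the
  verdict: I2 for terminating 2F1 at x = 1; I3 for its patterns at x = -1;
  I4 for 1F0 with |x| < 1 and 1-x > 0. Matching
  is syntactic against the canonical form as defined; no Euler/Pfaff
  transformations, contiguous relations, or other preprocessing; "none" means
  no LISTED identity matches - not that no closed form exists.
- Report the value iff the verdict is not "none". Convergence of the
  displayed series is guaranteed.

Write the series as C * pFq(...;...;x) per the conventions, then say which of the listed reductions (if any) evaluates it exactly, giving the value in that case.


Key observation: x = \frac{3}{8} and (1)_k (C = 9/5) is k! itself.
Ratio: r(k) = \frac{3}{8} * (k+1) (k+1) / [(k+\frac{5}{2}) (k+1)] - rational in k. x = \frac{3}{8}; t_0 = \frac{9}{5}; negate the roots.

Classification (C = \frac{9}{5}): 2F1 with upper {1, 1}, lower {\frac{5}{2}}, argument x = \frac{3}{8}. Verdict: none - at argument \frac{3}{8} the multisets {1, 1} ; {\frac{5}{2}} match no listed identity.


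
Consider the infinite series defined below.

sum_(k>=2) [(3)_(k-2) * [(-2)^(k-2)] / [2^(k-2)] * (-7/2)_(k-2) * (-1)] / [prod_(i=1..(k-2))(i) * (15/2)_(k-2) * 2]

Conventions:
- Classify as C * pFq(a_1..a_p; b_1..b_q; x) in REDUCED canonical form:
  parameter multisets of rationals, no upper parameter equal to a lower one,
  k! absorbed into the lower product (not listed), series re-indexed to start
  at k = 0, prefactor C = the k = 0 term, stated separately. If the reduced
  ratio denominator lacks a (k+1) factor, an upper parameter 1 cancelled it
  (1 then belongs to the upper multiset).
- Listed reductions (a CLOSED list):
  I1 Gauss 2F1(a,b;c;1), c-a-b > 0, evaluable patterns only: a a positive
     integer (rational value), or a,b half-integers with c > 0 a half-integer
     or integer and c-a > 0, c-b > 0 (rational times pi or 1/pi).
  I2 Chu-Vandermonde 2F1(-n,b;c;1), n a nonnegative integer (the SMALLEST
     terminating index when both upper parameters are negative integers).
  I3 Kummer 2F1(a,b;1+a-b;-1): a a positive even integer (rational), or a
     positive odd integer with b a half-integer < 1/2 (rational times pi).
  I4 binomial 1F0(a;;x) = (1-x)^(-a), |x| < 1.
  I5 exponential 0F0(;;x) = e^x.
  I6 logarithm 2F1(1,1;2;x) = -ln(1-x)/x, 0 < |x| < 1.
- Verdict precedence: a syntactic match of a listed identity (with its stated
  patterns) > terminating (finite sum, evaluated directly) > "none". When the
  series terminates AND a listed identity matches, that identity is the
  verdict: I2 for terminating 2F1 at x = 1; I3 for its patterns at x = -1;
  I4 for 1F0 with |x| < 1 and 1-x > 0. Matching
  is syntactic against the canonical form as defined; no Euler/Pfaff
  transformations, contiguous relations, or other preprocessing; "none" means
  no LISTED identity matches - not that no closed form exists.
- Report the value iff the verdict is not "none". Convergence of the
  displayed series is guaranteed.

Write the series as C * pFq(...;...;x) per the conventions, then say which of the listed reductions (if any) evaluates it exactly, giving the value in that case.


Classification (C = -1/2): 2F1 with upper {-7/2, 3}, lower {15/2}, argument x = -1. Verdict: the Kummer evaluation I3 applies (x = -1; c = 15/2 equals 1+a-b for upper {-7/2, 3}: listed pattern). Its exact value is (-9009/16384) * pi.

Key step: from the first term -1/2: the constant factors (prefactor -1/2) combine into one prefactor.
Step ratio: r(k) = (-1) * (k-7/2) (k+3) / [(k+15/2) (k+1)] - rational; roots negated = parameters, x = (-1), C = -1/2.


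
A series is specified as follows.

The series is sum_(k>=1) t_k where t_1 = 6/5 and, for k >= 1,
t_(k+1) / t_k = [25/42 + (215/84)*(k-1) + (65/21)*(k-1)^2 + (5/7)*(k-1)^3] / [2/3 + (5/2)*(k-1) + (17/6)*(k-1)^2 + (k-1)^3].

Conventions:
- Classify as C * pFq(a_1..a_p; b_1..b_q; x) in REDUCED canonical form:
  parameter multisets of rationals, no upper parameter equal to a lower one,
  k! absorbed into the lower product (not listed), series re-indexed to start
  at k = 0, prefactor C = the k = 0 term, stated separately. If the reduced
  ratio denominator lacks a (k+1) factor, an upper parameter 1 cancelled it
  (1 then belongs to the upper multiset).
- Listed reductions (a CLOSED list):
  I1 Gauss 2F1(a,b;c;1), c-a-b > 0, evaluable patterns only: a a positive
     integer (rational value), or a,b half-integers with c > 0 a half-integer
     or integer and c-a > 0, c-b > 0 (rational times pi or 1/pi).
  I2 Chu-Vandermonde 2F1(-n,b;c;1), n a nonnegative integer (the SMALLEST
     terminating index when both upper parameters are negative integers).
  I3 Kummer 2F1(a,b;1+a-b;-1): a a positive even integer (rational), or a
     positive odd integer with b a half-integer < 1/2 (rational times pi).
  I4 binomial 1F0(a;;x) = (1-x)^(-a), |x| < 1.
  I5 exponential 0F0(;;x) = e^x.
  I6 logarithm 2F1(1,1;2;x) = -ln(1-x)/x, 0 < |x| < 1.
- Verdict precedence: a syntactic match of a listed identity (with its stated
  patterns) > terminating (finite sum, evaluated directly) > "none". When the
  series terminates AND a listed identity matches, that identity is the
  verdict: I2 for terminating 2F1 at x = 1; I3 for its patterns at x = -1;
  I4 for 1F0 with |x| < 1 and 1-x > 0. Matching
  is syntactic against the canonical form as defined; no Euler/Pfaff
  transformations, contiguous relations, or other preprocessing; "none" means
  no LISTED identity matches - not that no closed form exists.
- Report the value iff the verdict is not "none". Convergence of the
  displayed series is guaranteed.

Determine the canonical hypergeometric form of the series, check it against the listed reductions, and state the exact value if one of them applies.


The series (x = 5/7) is 2F1: upper {1/2, 10/3}, lower {4/3}, prefactor 6/5. Verdict: none - at argument 5/7 the multisets {1/2, 10/3} ; {4/3} match no listed identity.

Key step: t_0 being 6/5, cancel k + 1/2 from the displayed ratio first; then C = 6/5, x = 5/7.
Consecutive-term ratio: r(k) = (5/7) * (k+1/2) (k+10/3) / [(k+4/3) (k+1)] - rational in k. x = (5/7); t_0 = 6/5; negate the roots.


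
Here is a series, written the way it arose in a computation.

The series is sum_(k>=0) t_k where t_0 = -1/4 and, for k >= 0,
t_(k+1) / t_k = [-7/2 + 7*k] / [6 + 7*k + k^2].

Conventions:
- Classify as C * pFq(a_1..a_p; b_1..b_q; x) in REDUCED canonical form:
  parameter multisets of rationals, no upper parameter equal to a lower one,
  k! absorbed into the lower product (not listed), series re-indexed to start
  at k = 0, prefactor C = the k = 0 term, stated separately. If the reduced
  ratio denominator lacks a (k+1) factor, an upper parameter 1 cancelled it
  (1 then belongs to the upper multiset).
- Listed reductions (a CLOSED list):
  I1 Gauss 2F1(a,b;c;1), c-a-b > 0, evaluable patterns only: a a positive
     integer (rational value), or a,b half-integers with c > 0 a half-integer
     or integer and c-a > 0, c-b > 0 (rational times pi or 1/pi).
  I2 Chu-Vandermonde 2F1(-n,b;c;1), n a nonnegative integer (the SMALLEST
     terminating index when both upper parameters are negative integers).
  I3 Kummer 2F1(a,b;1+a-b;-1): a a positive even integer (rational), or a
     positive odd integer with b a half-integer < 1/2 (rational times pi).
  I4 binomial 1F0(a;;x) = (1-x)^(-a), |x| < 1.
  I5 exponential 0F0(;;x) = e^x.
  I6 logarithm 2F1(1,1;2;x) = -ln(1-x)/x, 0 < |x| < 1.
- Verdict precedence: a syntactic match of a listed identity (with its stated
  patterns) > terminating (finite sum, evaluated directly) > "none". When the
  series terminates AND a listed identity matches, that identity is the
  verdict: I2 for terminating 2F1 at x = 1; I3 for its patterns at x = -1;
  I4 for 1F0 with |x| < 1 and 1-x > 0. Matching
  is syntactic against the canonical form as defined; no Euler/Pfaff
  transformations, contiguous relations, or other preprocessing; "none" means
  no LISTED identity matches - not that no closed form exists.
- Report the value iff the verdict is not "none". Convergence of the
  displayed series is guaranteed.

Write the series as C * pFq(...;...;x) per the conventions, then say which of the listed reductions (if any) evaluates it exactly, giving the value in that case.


Classification (C = -1/4): 1F1 with upper {-1/2}, lower {6}, argument x = 7. Verdict: none - this 1F1 at x = 7 matches no listed pattern, and upper {-1/2} holds no stopper.

Structural cue: with t_0 = -1/4, the expanded ratio factors over Q; C = -1/4, x = 7, roots give parameters.
Term ratio: r(k) = 7 * (k-1/2) / [(k+6) (k+1)] - poly over poly, x = 7 from leading terms; C = -1/4 at k = 0.


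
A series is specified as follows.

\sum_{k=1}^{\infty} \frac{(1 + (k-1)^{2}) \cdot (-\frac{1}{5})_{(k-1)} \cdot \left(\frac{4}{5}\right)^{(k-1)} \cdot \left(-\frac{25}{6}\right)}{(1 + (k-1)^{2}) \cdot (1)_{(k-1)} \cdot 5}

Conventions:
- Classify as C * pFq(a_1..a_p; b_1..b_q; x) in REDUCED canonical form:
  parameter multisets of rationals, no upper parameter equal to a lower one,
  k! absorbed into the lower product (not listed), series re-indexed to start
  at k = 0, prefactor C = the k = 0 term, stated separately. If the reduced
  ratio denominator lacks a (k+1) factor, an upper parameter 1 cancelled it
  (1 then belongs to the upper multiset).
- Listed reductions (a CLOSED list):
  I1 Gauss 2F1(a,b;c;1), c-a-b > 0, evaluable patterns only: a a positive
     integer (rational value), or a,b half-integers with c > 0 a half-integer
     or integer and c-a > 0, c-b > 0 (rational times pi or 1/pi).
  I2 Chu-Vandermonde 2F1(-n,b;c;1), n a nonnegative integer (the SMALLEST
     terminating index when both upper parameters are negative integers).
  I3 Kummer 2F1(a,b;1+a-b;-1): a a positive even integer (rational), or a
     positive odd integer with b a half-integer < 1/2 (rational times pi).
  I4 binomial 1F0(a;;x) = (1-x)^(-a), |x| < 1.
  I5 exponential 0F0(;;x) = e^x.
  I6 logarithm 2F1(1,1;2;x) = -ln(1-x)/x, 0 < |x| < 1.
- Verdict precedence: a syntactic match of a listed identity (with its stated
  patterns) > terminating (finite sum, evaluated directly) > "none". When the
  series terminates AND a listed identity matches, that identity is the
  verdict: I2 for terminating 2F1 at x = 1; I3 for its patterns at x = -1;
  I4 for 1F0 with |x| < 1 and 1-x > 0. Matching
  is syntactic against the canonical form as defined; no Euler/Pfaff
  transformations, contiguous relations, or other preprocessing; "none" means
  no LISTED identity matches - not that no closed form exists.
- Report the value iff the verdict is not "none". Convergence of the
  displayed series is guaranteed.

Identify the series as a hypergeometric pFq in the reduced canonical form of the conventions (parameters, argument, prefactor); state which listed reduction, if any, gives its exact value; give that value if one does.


x = \frac{4}{5} here; the reduced form reads 1F0, upper {-\frac{1}{5}}, lower {-}, C = -\frac{5}{6}. Verdict: the binomial series (I4) fires (the 1F0 binomial series: exponent 1/5, x = \frac{4}{5}). Exact value: \left(-\frac{5}{6}\right) \cdot \left(\frac{1}{5}\right)^{\frac{1}{5}}.

Structural cue: t_0 being -\frac{5}{6}, the constant factors (C = -5/6, x = 4/5) combine into one prefactor.
Ratio: r(k) = \frac{4}{5} * (k-\frac{1}{5}) / [(k+1)] - rational in k, leading ratio \frac{4}{5}; with t_0 = -\frac{5}{6}, classification follows.


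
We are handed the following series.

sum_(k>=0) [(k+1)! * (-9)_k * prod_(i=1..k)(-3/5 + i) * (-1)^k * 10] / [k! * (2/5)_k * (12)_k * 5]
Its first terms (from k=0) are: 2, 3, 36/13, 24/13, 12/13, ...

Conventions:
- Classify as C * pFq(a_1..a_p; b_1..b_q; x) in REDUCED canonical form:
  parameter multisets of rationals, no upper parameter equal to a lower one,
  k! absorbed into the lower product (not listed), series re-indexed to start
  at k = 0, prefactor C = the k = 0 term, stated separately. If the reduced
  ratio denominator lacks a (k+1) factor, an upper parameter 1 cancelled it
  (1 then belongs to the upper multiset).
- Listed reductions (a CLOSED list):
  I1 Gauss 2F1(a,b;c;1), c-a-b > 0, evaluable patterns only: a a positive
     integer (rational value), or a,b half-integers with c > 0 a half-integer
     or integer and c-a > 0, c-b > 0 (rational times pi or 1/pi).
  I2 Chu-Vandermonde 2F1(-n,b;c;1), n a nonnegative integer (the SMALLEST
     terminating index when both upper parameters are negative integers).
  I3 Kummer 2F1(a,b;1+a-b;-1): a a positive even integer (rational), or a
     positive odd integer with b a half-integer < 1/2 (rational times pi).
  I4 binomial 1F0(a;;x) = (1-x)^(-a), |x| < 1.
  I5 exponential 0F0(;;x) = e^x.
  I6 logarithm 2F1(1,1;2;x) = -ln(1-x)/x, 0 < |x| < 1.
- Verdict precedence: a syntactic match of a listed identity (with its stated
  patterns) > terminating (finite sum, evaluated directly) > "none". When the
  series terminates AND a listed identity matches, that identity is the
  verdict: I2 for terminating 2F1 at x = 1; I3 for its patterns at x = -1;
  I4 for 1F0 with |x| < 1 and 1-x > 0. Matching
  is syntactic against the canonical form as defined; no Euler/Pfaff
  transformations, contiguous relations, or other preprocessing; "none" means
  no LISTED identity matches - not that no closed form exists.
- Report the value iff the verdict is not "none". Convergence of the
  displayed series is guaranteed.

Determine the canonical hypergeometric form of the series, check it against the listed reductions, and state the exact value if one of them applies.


Canonical form: C = 2 times 2F1 with upper {-9, 2}, lower {12}, x = -1. Verdict: Kummer (I3) fires (x = -1; c = 12 equals 1+a-b for upper {-9, 2}: listed pattern). Exact value: 11.

The tell: t_0 being 2, the parameter 2/5 appears in both the upper and lower lists and cancels.
Consecutive-term ratio: r(k) = (-1) * (k-9) (k+2) / [(k+12) (k+1)] - poly over poly, x = (-1) from leading terms; C = 2 at k = 0.


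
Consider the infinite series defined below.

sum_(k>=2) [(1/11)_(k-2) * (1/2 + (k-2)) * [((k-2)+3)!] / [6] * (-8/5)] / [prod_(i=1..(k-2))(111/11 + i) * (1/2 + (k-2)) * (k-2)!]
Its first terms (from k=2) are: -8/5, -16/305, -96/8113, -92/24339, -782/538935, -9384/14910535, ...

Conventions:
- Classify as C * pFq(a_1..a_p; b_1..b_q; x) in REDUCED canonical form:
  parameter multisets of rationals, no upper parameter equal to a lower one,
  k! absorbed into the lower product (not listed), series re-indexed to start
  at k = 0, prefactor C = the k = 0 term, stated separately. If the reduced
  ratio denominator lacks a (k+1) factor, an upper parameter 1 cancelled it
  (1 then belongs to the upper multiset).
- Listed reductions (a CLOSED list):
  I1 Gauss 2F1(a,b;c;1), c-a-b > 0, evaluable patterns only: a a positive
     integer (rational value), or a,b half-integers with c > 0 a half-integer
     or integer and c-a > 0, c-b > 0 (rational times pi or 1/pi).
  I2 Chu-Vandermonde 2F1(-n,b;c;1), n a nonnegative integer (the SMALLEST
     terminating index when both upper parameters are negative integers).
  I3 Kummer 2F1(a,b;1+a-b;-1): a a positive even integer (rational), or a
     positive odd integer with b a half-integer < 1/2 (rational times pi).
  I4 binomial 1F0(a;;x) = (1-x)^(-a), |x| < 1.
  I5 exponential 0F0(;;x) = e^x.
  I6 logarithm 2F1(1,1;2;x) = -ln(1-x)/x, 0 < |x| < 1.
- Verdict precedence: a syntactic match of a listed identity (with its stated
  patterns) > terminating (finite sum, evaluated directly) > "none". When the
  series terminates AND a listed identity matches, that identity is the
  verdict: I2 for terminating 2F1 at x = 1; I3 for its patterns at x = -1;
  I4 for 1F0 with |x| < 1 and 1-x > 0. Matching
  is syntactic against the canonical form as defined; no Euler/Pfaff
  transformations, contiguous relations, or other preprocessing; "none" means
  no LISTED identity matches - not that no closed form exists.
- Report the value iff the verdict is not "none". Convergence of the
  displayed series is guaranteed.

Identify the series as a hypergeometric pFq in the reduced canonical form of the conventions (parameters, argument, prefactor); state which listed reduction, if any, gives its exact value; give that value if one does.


Canonical form: C = -8/5 times 2F1 with upper {1/11, 4}, lower {122/11}, x = 1. Verdict at x = 1: Gauss (I1, integer-parameter pattern) matches (x = 1: the Gamma ratio telescopes since c-a-b = 7 > 0 and a = 4 in Z>0). Value: -171236/102487.

The tell: t_0 = -8/5 here, and the factorial ratio (prefactor -8/5) (k+a-1)!/(a-1)! is a rising factorial (a)_k.
Adjacent-term ratio: r(k) = 1 * (k+1/11) (k+4) / [(k+122/11) (k+1)] ; factor over Q: parameters, x = 1, and C = -8/5.


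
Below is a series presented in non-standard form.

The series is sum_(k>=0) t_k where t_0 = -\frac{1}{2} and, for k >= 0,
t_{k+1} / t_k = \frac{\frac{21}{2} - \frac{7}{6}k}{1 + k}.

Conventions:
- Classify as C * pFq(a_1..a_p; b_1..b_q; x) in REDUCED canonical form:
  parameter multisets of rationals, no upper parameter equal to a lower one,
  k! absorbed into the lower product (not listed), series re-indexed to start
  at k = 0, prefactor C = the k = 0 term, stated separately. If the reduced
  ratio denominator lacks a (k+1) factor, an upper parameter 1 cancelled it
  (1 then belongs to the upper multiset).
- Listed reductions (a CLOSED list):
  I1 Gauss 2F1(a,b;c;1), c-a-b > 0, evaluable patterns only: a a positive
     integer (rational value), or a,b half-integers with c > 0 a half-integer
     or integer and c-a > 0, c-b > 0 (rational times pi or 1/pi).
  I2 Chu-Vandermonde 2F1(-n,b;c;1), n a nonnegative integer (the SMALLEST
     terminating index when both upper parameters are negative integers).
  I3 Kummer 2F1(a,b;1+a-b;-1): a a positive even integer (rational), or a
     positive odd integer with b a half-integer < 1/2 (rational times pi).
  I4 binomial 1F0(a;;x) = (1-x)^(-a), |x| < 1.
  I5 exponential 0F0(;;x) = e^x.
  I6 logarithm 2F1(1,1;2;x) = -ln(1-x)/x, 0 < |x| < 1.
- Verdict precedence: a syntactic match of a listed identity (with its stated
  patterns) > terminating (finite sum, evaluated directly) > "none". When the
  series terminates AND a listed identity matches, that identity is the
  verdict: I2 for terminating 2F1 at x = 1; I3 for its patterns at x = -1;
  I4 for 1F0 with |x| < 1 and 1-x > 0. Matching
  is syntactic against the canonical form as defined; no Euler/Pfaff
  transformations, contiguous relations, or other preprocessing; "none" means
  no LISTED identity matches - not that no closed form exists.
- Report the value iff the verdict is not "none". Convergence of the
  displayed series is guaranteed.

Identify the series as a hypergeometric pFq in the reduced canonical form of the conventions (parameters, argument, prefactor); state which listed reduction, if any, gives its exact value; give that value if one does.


x = -\frac{7}{6} here; the reduced form reads 1F0, upper {-9}, lower {-}, C = -\frac{1}{2}. Verdict: terminating (-9 upstairs). 10 nonzero terms in all; added directly. Exact value: -\frac{10604499373}{20155392}.

Key step: t_0 being -\frac{1}{2}, factor the ratio over Q (C = -1/2): negated roots = parameters.
Term ratio: r(k) = -\frac{7}{6} * (k-9) / [(k+1)] - rational; roots negated = parameters, x = -\frac{7}{6}, C = -\frac{1}{2}.


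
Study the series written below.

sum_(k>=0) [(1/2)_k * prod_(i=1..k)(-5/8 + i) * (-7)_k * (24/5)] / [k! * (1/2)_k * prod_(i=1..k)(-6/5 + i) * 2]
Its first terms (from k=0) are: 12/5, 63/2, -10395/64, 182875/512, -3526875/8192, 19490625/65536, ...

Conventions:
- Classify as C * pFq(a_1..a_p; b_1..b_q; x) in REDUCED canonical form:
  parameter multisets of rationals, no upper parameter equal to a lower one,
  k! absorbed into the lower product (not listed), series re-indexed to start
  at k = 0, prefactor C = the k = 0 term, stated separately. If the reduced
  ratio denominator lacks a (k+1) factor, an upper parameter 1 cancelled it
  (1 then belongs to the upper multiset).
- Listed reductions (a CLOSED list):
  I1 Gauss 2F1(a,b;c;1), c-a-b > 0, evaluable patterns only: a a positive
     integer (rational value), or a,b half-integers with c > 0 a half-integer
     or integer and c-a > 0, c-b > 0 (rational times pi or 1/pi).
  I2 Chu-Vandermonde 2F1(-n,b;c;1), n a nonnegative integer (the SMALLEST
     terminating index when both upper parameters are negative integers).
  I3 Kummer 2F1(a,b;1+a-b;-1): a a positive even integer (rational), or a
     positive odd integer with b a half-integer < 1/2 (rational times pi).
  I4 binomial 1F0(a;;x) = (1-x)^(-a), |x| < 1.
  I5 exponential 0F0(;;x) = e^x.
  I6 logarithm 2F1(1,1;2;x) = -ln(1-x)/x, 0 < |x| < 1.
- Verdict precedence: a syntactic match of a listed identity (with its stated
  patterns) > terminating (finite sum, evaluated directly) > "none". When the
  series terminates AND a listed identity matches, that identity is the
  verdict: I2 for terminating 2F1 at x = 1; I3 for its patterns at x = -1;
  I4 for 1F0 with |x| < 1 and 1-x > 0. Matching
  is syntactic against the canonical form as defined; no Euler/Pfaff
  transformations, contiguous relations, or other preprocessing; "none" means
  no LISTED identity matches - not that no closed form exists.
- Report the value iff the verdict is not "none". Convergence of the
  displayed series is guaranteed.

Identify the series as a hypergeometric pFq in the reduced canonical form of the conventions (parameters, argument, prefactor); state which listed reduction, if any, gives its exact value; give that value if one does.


This is 12/5 * 2F1(-7, 3/8; -1/5; 1) in reduced canonical form. Verdict: Vandermonde's identity (I2) fires (terminating 2F1 at x = 1 with n = 7, b = 3/8, c = -1/5). Hence: 9503482171/4865392640.

Key observation: from the first term 12/5: the running product (C = 12/5, x = 1) telescopes to a rising factorial.
Ratio: r(k) = 1 * (k-7) (k+3/8) / [(k-1/5) (k+1)] ; factor over Q: parameters, x = 1, and C = 12/5.


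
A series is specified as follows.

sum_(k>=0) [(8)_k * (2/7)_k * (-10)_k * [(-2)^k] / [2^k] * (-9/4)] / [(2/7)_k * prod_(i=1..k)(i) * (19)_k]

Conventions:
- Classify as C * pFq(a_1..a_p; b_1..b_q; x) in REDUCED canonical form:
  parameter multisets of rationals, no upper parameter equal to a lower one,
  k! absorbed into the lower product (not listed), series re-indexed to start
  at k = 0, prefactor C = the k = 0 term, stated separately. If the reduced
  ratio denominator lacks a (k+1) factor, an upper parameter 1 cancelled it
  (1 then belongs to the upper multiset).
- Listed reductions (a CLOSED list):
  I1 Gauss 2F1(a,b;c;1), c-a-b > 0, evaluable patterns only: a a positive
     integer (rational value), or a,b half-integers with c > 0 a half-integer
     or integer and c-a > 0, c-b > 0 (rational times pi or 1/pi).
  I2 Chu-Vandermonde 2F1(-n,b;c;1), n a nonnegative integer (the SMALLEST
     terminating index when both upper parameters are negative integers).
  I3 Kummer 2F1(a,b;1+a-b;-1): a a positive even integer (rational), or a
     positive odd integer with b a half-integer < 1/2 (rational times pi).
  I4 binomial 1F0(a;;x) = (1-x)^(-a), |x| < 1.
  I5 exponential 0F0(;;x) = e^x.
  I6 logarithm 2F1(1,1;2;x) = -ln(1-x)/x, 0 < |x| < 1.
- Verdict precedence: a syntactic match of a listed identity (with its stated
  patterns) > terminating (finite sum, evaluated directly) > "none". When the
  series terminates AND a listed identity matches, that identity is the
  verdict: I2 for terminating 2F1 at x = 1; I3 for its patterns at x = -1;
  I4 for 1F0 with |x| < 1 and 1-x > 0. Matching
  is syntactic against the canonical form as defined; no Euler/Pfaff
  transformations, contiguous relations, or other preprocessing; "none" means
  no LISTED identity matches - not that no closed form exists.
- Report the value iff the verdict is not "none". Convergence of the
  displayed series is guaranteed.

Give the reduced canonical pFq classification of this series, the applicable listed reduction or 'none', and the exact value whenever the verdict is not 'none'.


x = -1 here; the reduced form reads 2F1, upper {-10, 8}, lower {19}, C = -9/4. Verdict: this is Kummer (I3) (x = -1; c = 19 equals 1+a-b for upper {-10, 8}: listed pattern). Sum: -1377/14.

The tell: from the first term -9/4: the parameter 2/7 appears in both the upper and lower lists and cancels.
Consecutive-term ratio: r(k) = (-1) * (k-10) (k+8) / [(k+19) (k+1)] - rational; roots negated = parameters, x = (-1), C = -9/4.


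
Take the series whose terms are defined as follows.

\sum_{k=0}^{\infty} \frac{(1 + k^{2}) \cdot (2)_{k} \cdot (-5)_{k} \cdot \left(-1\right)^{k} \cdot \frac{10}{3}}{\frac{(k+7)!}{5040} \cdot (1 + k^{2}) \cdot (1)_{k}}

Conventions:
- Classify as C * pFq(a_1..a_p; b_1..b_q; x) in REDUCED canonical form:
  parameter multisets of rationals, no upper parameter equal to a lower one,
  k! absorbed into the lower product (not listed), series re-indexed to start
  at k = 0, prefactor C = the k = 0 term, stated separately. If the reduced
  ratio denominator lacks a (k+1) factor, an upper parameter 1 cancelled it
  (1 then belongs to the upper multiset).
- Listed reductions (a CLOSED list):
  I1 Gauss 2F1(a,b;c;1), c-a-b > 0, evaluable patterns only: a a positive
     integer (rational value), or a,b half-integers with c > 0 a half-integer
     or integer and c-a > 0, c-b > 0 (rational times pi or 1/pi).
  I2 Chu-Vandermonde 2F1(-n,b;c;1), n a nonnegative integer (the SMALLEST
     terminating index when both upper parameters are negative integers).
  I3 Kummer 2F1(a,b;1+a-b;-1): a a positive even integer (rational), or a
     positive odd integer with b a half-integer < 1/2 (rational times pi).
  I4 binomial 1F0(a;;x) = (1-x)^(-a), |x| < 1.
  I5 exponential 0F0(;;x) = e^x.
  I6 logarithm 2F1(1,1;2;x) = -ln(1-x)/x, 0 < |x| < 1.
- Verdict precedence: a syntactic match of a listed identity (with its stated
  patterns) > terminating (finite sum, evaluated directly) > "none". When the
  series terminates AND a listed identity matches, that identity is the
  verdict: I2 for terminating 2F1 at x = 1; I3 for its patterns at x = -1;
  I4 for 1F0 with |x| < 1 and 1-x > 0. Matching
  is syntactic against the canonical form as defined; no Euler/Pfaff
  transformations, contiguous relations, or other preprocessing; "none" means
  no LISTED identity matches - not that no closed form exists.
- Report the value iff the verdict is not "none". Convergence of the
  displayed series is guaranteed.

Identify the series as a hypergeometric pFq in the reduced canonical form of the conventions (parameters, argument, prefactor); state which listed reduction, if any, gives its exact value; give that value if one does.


With C = \frac{10}{3}: the canonical form is 2F1(-5, 2; 8; -1). Verdict: Kummer (I3) fires (x = -1; c = 8 equals 1+a-b for upper {-5, 2}: listed pattern). Exact value: \frac{35}{3}.

Structural cue: t_0 = \frac{10}{3} here, and (1)_k (C = 10/3) is k! itself.
Adjacent-term ratio: r(k) = -1 * (k-5) (k+2) / [(k+8) (k+1)] - rational in k. x = -1; t_0 = \frac{10}{3}; negate the roots.
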